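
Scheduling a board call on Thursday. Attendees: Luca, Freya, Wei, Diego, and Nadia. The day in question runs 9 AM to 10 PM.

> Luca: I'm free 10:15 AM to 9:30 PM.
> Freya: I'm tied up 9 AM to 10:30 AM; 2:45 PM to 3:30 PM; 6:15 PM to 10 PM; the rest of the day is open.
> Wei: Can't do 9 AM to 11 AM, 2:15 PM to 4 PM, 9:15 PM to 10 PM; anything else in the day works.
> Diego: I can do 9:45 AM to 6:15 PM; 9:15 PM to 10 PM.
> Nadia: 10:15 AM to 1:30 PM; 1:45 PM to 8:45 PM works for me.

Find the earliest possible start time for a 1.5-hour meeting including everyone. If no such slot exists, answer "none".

11:00

Luca free: 10:15-21:30.
Freya free: 10:30-14:45, 15:30-18:15 (invert busy blocks within the working day).
Wei free: 11:00-14:15, 16:00-21:15 (invert busy blocks within the working day).
Diego free: 09:45-18:15, 21:15-22:00.
Nadia free: 10:15-13:30, 13:45-20:45.
Luca ∩ Freya: 10:30-14:45, 15:30-18:15.
Luca ∩ Freya ∩ Wei: 11:00-14:15, 16:00-18:15.
Luca ∩ Freya ∩ Wei ∩ Diego: 11:00-14:15, 16:00-18:15.
Luca ∩ Freya ∩ Wei ∩ Diego ∩ Nadia: 11:00-13:30, 13:45-14:15, 16:00-18:15.
The first common window of at least 90 minutes is 11:00-13:30, so the earliest start is 11:00.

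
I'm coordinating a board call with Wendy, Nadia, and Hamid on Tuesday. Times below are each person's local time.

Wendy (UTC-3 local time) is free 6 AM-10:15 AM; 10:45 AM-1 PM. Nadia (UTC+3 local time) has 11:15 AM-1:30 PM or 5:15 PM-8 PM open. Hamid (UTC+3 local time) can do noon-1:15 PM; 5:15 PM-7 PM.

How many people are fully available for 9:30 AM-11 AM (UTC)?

Wendy in UTC: 09:00-13:15, 13:45-16:00 (add 3h to convert from UTC-3).
Nadia in UTC: 08:15-10:30, 14:15-17:00 (subtract 3h to convert from UTC+3).
Hamid in UTC: 09:00-10:15, 14:15-16:00 (subtract 3h to convert from UTC+3).
Wendy can make the full 09:30-11:00 slot — that's 1.

1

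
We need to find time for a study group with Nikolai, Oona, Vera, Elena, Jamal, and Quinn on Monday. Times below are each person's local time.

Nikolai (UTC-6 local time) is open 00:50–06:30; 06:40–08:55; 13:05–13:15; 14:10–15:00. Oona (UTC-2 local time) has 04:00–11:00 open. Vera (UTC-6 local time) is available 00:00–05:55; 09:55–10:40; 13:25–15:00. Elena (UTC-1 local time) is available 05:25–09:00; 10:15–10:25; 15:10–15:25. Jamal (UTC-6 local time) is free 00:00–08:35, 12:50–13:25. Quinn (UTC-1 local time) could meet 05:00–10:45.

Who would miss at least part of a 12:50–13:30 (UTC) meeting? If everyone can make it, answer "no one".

Nikolai in UTC: 06:50-12:30, 12:40-14:55, 19:05-19:15, 20:10-21:00 (add 6h to convert from UTC-6).
Oona in UTC: 06:00-13:00 (add 2h to convert from UTC-2).
Vera in UTC: 06:00-11:55, 15:55-16:40, 19:25-21:00 (add 6h to convert from UTC-6).
Elena in UTC: 06:25-10:00, 11:15-11:25, 16:10-16:25 (add 1h to convert from UTC-1).
Jamal in UTC: 06:00-14:35, 18:50-19:25 (add 6h to convert from UTC-6).
Quinn in UTC: 06:00-11:45 (add 1h to convert from UTC-1).
Nikolai: free for 12:50-13:30. Oona: not fully free for 12:50-13:30. Vera: not fully free for 12:50-13:30. Elena: not fully free for 12:50-13:30. Jamal: free for 12:50-13:30. Quinn: not fully free for 12:50-13:30.

Elena, Oona, Quinn, Vera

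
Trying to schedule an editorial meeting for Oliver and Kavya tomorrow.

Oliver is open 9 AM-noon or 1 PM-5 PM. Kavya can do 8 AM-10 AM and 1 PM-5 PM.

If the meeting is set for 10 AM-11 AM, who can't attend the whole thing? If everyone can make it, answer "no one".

Oliver: free for 10:00-11:00. Kavya: not fully free for 10:00-11:00.

Kavya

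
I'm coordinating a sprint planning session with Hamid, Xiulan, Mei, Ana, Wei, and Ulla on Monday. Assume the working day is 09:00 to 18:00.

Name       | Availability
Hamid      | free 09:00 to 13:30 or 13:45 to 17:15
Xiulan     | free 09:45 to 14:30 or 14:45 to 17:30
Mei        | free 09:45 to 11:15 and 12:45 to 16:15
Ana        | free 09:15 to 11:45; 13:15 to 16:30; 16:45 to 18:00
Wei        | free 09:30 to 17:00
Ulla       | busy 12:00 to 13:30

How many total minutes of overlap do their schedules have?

Hamid free: 09:00-13:30, 13:45-17:15.
Xiulan free: 09:45-14:30, 14:45-17:30.
Mei free: 09:45-11:15, 12:45-16:15.
Ana free: 09:15-11:45, 13:15-16:30, 16:45-18:00.
Wei free: 09:30-17:00.
Ulla free: 09:00-12:00, 13:30-18:00 (invert busy blocks within the working day).
Hamid ∩ Xiulan: 09:45-13:30, 13:45-14:30, 14:45-17:15.
Hamid ∩ Xiulan ∩ Mei: 09:45-11:15, 12:45-13:30, 13:45-14:30, 14:45-16:15.
Hamid ∩ Xiulan ∩ Mei ∩ Ana: 09:45-11:15, 13:15-13:30, 13:45-14:30, 14:45-16:15.
Hamid ∩ Xiulan ∩ Mei ∩ Ana ∩ Wei: 09:45-11:15, 13:15-13:30, 13:45-14:30, 14:45-16:15.
Hamid ∩ Xiulan ∩ Mei ∩ Ana ∩ Wei ∩ Ulla: 09:45-11:15, 13:45-14:30, 14:45-16:15.
Summing the common windows: 90 + 45 + 90 = 225 minutes.

225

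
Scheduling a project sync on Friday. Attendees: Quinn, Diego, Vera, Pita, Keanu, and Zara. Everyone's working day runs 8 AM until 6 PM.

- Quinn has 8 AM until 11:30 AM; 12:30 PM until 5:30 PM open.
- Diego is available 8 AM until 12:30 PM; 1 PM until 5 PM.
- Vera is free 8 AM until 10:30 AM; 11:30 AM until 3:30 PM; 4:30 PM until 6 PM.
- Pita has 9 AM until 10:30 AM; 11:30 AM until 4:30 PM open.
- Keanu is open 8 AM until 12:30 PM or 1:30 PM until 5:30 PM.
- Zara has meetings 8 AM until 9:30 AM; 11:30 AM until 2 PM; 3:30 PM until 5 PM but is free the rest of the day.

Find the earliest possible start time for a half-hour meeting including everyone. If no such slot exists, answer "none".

Quinn free: 08:00-11:30, 12:30-17:30.
Diego free: 08:00-12:30, 13:00-17:00.
Vera free: 08:00-10:30, 11:30-15:30, 16:30-18:00.
Pita free: 09:00-10:30, 11:30-16:30.
Keanu free: 08:00-12:30, 13:30-17:30.
Zara free: 09:30-11:30, 14:00-15:30, 17:00-18:00 (invert busy blocks within the working day).
Quinn ∩ Diego: 08:00-11:30, 13:00-17:00.
Quinn ∩ Diego ∩ Vera: 08:00-10:30, 13:00-15:30, 16:30-17:00.
Quinn ∩ Diego ∩ Vera ∩ Pita: 09:00-10:30, 13:00-15:30.
Quinn ∩ Diego ∩ Vera ∩ Pita ∩ Keanu: 09:00-10:30, 13:30-15:30.
Quinn ∩ Diego ∩ Vera ∩ Pita ∩ Keanu ∩ Zara: 09:30-10:30, 14:00-15:30.
The first common window of at least 30 minutes is 09:30-10:30, so the earliest start is 09:30.

09:30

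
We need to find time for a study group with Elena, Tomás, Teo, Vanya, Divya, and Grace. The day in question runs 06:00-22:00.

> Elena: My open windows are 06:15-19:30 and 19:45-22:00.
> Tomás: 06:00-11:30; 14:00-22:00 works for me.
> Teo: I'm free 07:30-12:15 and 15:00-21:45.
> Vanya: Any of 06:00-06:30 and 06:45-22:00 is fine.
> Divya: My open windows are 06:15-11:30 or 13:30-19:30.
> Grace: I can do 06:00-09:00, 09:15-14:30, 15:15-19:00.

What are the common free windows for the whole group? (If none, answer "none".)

07:30-09:00, 09:15-11:30, 15:15-19:00

Elena ∩ Tomás: 06:15-11:30, 14:00-19:30, 19:45-22:00.
Elena ∩ Tomás ∩ Teo: 07:30-11:30, 15:00-19:30, 19:45-21:45.
Elena ∩ Tomás ∩ Teo ∩ Vanya: 07:30-11:30, 15:00-19:30, 19:45-21:45.
Elena ∩ Tomás ∩ Teo ∩ Vanya ∩ Divya: 07:30-11:30, 15:00-19:30.
Elena ∩ Tomás ∩ Teo ∩ Vanya ∩ Divya ∩ Grace: 07:30-09:00, 09:15-11:30, 15:15-19:00.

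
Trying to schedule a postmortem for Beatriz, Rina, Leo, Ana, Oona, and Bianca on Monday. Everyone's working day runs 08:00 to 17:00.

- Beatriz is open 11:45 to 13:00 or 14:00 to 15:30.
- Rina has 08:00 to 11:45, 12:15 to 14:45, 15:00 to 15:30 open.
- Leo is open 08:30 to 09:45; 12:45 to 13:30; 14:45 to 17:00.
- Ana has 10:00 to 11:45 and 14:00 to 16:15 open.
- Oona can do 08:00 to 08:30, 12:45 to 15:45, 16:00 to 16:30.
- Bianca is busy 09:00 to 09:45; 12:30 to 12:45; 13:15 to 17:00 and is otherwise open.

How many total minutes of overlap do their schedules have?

0

Beatriz free: 11:45-13:00, 14:00-15:30.
Rina free: 08:00-11:45, 12:15-14:45, 15:00-15:30.
Leo free: 08:30-09:45, 12:45-13:30, 14:45-17:00.
Ana free: 10:00-11:45, 14:00-16:15.
Oona free: 08:00-08:30, 12:45-15:45, 16:00-16:30.
Bianca free: 08:00-09:00, 09:45-12:30, 12:45-13:15 (invert busy blocks within the working day).
Beatriz ∩ Rina: 12:15-13:00, 14:00-14:45, 15:00-15:30.
Beatriz ∩ Rina ∩ Leo: 12:45-13:00, 15:00-15:30.
Beatriz ∩ Rina ∩ Leo ∩ Ana: 15:00-15:30.
Beatriz ∩ Rina ∩ Leo ∩ Ana ∩ Oona: 15:00-15:30.
Beatriz ∩ Rina ∩ Leo ∩ Ana ∩ Oona ∩ Bianca: ∅.
There is no time when everyone is free.
There is no common window, so the total is 0 minutes.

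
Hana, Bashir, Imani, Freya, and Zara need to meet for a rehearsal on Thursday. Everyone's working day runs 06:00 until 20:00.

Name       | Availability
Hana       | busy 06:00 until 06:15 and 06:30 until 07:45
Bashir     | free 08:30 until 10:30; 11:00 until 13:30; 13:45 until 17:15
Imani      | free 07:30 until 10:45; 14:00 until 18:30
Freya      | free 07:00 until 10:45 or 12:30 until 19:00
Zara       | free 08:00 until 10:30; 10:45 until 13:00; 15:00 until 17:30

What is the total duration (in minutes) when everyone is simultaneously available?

Hana free: 06:15-06:30, 07:45-20:00 (invert busy blocks within the working day).
Bashir free: 08:30-10:30, 11:00-13:30, 13:45-17:15.
Imani free: 07:30-10:45, 14:00-18:30.
Freya free: 07:00-10:45, 12:30-19:00.
Zara free: 08:00-10:30, 10:45-13:00, 15:00-17:30.
Hana ∩ Bashir: 08:30-10:30, 11:00-13:30, 13:45-17:15.
Hana ∩ Bashir ∩ Imani: 08:30-10:30, 14:00-17:15.
Hana ∩ Bashir ∩ Imani ∩ Freya: 08:30-10:30, 14:00-17:15.
Hana ∩ Bashir ∩ Imani ∩ Freya ∩ Zara: 08:30-10:30, 15:00-17:15.
So the common availability across everyone is 08:30-10:30, 15:00-17:15.
Summing the common windows: 120 + 135 = 255 minutes.

255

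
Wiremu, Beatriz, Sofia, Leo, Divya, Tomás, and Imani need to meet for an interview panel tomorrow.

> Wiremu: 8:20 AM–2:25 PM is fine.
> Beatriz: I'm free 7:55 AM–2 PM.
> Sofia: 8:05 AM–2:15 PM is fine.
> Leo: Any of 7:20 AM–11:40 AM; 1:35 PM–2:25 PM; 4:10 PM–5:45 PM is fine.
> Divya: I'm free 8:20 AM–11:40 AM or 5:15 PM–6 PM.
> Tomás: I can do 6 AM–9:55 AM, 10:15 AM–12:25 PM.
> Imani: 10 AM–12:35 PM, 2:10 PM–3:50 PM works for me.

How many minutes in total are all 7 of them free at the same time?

Wiremu ∩ Beatriz: 08:20-14:00.
Wiremu ∩ Beatriz ∩ Sofia: 08:20-14:00.
Wiremu ∩ Beatriz ∩ Sofia ∩ Leo: 08:20-11:40, 13:35-14:00.
Wiremu ∩ Beatriz ∩ Sofia ∩ Leo ∩ Divya: 08:20-11:40.
Wiremu ∩ Beatriz ∩ Sofia ∩ Leo ∩ Divya ∩ Tomás: 08:20-09:55, 10:15-11:40.
Wiremu ∩ Beatriz ∩ Sofia ∩ Leo ∩ Divya ∩ Tomás ∩ Imani: 10:15-11:40.
That's a single block of 85 minutes.

85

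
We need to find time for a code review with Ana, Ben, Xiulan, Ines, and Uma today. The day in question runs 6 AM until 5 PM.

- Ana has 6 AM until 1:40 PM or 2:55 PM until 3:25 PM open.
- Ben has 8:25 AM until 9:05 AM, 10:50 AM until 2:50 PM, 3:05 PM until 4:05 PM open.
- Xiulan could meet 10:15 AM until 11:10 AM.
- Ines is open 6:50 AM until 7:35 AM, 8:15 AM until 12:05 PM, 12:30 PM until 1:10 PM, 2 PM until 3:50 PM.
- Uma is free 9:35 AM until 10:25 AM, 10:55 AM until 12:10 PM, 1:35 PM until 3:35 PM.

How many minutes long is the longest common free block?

Ana ∩ Ben: 08:25-09:05, 10:50-13:40, 15:05-15:25.
Ana ∩ Ben ∩ Xiulan: 10:50-11:10.
Ana ∩ Ben ∩ Xiulan ∩ Ines: 10:50-11:10.
Ana ∩ Ben ∩ Xiulan ∩ Ines ∩ Uma: 10:55-11:10.
The longest is 10:55-11:10 at 15 minutes.

15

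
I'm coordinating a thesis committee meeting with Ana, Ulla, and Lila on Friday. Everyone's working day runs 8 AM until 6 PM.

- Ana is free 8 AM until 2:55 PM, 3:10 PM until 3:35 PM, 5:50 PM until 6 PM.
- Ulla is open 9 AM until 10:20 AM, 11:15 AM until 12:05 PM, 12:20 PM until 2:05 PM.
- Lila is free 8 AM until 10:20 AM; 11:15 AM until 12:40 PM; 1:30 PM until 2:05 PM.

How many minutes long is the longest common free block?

Ana ∩ Ulla: 09:00-10:20, 11:15-12:05, 12:20-14:05.
Ana ∩ Ulla ∩ Lila: 09:00-10:20, 11:15-12:05, 12:20-12:40, 13:30-14:05.
So the common availability across everyone is 09:00-10:20, 11:15-12:05, 12:20-12:40, 13:30-14:05.
The longest is 09:00-10:20 at 80 minutes.

80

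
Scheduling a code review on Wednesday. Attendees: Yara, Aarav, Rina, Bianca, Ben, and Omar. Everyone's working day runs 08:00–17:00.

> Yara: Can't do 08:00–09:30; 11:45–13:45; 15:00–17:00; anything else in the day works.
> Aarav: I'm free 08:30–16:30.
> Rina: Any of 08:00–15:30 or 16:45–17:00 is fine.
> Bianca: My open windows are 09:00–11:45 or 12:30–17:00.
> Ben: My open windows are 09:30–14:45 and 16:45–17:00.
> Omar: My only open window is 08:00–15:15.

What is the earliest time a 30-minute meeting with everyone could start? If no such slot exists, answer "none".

Yara free: 09:30-11:45, 13:45-15:00 (invert busy blocks within the working day).
Aarav free: 08:30-16:30.
Rina free: 08:00-15:30, 16:45-17:00.
Bianca free: 09:00-11:45, 12:30-17:00.
Ben free: 09:30-14:45, 16:45-17:00.
Omar free: 08:00-15:15.
Yara ∩ Aarav: 09:30-11:45, 13:45-15:00.
Yara ∩ Aarav ∩ Rina: 09:30-11:45, 13:45-15:00.
Yara ∩ Aarav ∩ Rina ∩ Bianca: 09:30-11:45, 13:45-15:00.
Yara ∩ Aarav ∩ Rina ∩ Bianca ∩ Ben: 09:30-11:45, 13:45-14:45.
Yara ∩ Aarav ∩ Rina ∩ Bianca ∩ Ben ∩ Omar: 09:30-11:45, 13:45-14:45.
The first common window of at least 30 minutes is 09:30-11:45, so the earliest start is 09:30.

09:30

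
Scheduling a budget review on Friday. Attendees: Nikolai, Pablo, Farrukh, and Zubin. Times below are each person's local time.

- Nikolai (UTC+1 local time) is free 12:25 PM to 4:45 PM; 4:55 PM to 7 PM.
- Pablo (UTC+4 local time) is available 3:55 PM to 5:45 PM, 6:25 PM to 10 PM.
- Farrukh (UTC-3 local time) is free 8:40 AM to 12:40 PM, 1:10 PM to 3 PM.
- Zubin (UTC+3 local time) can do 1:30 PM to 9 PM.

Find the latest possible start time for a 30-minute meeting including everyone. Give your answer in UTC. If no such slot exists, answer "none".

Nikolai in UTC: 11:25-15:45, 15:55-18:00 (subtract 1h to convert from UTC+1).
Pablo in UTC: 11:55-13:45, 14:25-18:00 (subtract 4h to convert from UTC+4).
Farrukh in UTC: 11:40-15:40, 16:10-18:00 (add 3h to convert from UTC-3).
Zubin in UTC: 10:30-18:00 (subtract 3h to convert from UTC+3).
Nikolai ∩ Pablo: 11:55-13:45, 14:25-15:45, 15:55-18:00.
Nikolai ∩ Pablo ∩ Farrukh: 11:55-13:45, 14:25-15:40, 16:10-18:00.
Nikolai ∩ Pablo ∩ Farrukh ∩ Zubin: 11:55-13:45, 14:25-15:40, 16:10-18:00.
The last common window of at least 30 minutes is 16:10-18:00; a 30-minute meeting can start as late as 17:30 and still end by 18:00.

17:30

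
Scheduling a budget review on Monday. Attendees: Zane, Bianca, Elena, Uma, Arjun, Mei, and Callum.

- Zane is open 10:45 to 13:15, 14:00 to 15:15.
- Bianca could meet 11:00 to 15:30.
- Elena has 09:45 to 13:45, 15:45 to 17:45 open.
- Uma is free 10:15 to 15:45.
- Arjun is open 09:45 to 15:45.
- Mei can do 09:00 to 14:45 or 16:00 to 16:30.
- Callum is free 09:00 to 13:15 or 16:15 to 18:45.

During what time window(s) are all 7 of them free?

11:00-13:15

Zane ∩ Bianca: 11:00-13:15, 14:00-15:15.
Zane ∩ Bianca ∩ Elena: 11:00-13:15.
Zane ∩ Bianca ∩ Elena ∩ Uma: 11:00-13:15.
Zane ∩ Bianca ∩ Elena ∩ Uma ∩ Arjun: 11:00-13:15.
Zane ∩ Bianca ∩ Elena ∩ Uma ∩ Arjun ∩ Mei: 11:00-13:15.
Zane ∩ Bianca ∩ Elena ∩ Uma ∩ Arjun ∩ Mei ∩ Callum: 11:00-13:15.
Those are the intersection windows.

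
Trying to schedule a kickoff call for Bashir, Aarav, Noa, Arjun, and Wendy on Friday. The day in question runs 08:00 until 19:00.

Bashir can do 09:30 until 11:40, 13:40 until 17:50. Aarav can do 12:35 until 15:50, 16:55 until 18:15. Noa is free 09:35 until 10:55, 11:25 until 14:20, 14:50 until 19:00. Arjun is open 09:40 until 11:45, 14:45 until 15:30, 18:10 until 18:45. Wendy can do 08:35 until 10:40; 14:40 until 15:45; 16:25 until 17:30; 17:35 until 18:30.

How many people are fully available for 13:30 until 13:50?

Aarav and Noa can make the full 13:30-13:50 slot — that's 2.

2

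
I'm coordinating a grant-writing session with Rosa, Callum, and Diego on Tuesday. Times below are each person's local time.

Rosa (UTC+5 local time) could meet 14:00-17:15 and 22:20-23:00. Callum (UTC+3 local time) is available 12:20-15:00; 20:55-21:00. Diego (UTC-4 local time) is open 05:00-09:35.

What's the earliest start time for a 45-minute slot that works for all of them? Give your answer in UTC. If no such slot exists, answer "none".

09:20

Rosa in UTC: 09:00-12:15, 17:20-18:00 (subtract 5h to convert from UTC+5).
Callum in UTC: 09:20-12:00, 17:55-18:00 (subtract 3h to convert from UTC+3).
Diego in UTC: 09:00-13:35 (add 4h to convert from UTC-4).
Rosa ∩ Callum: 09:20-12:00, 17:55-18:00.
Rosa ∩ Callum ∩ Diego: 09:20-12:00.
The first common window of at least 45 minutes is 09:20-12:00, so the earliest start is 09:20.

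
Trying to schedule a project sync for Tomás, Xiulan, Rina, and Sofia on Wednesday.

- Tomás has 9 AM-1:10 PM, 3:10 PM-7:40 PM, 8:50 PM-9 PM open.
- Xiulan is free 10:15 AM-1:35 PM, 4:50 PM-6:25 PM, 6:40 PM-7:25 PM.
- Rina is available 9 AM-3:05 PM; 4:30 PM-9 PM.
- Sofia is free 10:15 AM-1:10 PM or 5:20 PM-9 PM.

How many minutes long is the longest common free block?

Tomás ∩ Xiulan: 10:15-13:10, 16:50-18:25, 18:40-19:25.
Tomás ∩ Xiulan ∩ Rina: 10:15-13:10, 16:50-18:25, 18:40-19:25.
Tomás ∩ Xiulan ∩ Rina ∩ Sofia: 10:15-13:10, 17:20-18:25, 18:40-19:25.
The longest is 10:15-13:10 at 175 minutes.

175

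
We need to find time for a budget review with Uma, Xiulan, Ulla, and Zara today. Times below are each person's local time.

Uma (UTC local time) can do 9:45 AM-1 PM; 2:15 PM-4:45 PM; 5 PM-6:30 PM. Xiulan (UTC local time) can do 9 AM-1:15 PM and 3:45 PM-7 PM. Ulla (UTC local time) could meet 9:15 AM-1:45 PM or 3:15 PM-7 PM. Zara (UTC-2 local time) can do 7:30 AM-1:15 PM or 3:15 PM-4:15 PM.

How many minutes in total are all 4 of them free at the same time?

Uma in UTC: 09:45-13:00, 14:15-16:45, 17:00-18:30.
Xiulan in UTC: 09:00-13:15, 15:45-19:00.
Ulla in UTC: 09:15-13:45, 15:15-19:00.
Zara in UTC: 09:30-15:15, 17:15-18:15 (add 2h to convert from UTC-2).
Uma ∩ Xiulan: 09:45-13:00, 15:45-16:45, 17:00-18:30.
Uma ∩ Xiulan ∩ Ulla: 09:45-13:00, 15:45-16:45, 17:00-18:30.
Uma ∩ Xiulan ∩ Ulla ∩ Zara: 09:45-13:00, 17:15-18:15.
Summing the common windows: 195 + 60 = 255 minutes.

255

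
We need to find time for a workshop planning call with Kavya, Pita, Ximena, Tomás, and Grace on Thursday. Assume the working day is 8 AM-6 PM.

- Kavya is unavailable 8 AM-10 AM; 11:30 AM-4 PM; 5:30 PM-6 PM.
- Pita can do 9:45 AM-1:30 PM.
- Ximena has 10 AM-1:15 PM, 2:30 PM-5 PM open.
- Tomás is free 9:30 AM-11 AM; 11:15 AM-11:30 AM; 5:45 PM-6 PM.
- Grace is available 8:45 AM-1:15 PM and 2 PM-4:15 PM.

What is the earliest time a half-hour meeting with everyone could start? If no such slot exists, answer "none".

Kavya free: 10:00-11:30, 16:00-17:30 (invert busy blocks within the working day).
Pita free: 09:45-13:30.
Ximena free: 10:00-13:15, 14:30-17:00.
Tomás free: 09:30-11:00, 11:15-11:30, 17:45-18:00.
Grace free: 08:45-13:15, 14:00-16:15.
Kavya ∩ Pita: 10:00-11:30.
Kavya ∩ Pita ∩ Ximena: 10:00-11:30.
Kavya ∩ Pita ∩ Ximena ∩ Tomás: 10:00-11:00, 11:15-11:30.
Kavya ∩ Pita ∩ Ximena ∩ Tomás ∩ Grace: 10:00-11:00, 11:15-11:30.
The first common window of at least 30 minutes is 10:00-11:00, so the earliest start is 10:00.

10:00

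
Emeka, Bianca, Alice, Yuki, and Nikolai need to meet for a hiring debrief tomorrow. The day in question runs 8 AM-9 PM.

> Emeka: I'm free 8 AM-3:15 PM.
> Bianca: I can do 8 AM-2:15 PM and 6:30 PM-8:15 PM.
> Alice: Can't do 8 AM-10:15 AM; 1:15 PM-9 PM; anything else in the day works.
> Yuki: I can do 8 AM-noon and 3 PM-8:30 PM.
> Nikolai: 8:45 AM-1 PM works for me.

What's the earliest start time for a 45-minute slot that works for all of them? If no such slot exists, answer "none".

Emeka free: 08:00-15:15.
Bianca free: 08:00-14:15, 18:30-20:15.
Alice free: 10:15-13:15 (invert busy blocks within the working day).
Yuki free: 08:00-12:00, 15:00-20:30.
Nikolai free: 08:45-13:00.
Emeka ∩ Bianca: 08:00-14:15.
Emeka ∩ Bianca ∩ Alice: 10:15-13:15.
Emeka ∩ Bianca ∩ Alice ∩ Yuki: 10:15-12:00.
Emeka ∩ Bianca ∩ Alice ∩ Yuki ∩ Nikolai: 10:15-12:00.
Those are the intersection windows.
The first common window of at least 45 minutes is 10:15-12:00, so the earliest start is 10:15.

10:15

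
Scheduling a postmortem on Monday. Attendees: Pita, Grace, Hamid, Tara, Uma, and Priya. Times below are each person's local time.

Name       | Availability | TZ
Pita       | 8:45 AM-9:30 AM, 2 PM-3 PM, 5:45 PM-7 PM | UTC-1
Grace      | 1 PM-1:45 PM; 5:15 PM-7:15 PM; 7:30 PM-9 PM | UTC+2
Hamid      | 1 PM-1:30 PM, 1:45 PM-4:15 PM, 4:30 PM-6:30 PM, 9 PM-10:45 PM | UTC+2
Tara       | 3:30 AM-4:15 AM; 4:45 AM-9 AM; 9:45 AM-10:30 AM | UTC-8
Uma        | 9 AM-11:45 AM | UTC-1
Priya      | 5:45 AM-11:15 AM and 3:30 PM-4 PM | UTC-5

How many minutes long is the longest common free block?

0

Pita in UTC: 09:45-10:30, 15:00-16:00, 18:45-20:00 (add 1h to convert from UTC-1).
Grace in UTC: 11:00-11:45, 15:15-17:15, 17:30-19:00 (subtract 2h to convert from UTC+2).
Hamid in UTC: 11:00-11:30, 11:45-14:15, 14:30-16:30, 19:00-20:45 (subtract 2h to convert from UTC+2).
Tara in UTC: 11:30-12:15, 12:45-17:00, 17:45-18:30 (add 8h to convert from UTC-8).
Uma in UTC: 10:00-12:45 (add 1h to convert from UTC-1).
Priya in UTC: 10:45-16:15, 20:30-21:00 (add 5h to convert from UTC-5).
Pita ∩ Grace: 15:15-16:00, 18:45-19:00.
Pita ∩ Grace ∩ Hamid: 15:15-16:00.
Pita ∩ Grace ∩ Hamid ∩ Tara: 15:15-16:00.
Pita ∩ Grace ∩ Hamid ∩ Tara ∩ Uma: ∅.
Pita ∩ Grace ∩ Hamid ∩ Tara ∩ Uma ∩ Priya: ∅.
There is no time when everyone is free.
No common window exists, so the longest block is 0 minutes.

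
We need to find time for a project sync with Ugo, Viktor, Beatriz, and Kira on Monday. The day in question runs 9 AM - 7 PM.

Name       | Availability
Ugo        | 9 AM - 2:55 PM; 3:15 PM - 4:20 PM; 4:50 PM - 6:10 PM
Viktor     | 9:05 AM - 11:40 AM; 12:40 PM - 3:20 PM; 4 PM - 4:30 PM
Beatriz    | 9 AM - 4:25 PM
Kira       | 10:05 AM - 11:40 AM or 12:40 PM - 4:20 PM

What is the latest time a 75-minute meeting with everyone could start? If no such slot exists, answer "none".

13:40

Ugo ∩ Viktor: 09:05-11:40, 12:40-14:55, 15:15-15:20, 16:00-16:20.
Ugo ∩ Viktor ∩ Beatriz: 09:05-11:40, 12:40-14:55, 15:15-15:20, 16:00-16:20.
Ugo ∩ Viktor ∩ Beatriz ∩ Kira: 10:05-11:40, 12:40-14:55, 15:15-15:20, 16:00-16:20.
Those are the intersection windows.
The last common window of at least 75 minutes is 12:40-14:55; a 75-minute meeting can start as late as 13:40 and still end by 14:55.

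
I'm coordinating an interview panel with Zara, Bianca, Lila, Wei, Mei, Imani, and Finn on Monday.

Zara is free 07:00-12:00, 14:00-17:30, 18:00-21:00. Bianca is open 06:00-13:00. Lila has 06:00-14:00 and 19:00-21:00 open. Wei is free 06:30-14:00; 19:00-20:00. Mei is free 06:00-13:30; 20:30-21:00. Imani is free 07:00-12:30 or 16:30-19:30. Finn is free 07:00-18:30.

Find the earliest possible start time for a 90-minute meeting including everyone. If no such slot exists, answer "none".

Zara ∩ Bianca: 07:00-12:00.
Zara ∩ Bianca ∩ Lila: 07:00-12:00.
Zara ∩ Bianca ∩ Lila ∩ Wei: 07:00-12:00.
Zara ∩ Bianca ∩ Lila ∩ Wei ∩ Mei: 07:00-12:00.
Zara ∩ Bianca ∩ Lila ∩ Wei ∩ Mei ∩ Imani: 07:00-12:00.
Zara ∩ Bianca ∩ Lila ∩ Wei ∩ Mei ∩ Imani ∩ Finn: 07:00-12:00.
So the common availability across everyone is 07:00-12:00.
The first common window of at least 90 minutes is 07:00-12:00, so the earliest start is 07:00.

07:00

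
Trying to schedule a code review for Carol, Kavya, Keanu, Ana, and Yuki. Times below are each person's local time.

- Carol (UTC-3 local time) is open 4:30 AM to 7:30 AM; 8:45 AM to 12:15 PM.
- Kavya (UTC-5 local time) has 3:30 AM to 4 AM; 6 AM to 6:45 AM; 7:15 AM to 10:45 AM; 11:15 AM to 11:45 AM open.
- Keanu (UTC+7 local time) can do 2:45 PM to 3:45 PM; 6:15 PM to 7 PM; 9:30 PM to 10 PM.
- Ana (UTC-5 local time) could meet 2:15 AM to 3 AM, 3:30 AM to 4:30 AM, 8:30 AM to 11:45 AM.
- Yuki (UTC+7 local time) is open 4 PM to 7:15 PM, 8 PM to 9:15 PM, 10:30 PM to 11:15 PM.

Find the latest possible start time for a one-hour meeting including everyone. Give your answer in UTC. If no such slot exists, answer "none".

Carol in UTC: 07:30-10:30, 11:45-15:15 (add 3h to convert from UTC-3).
Kavya in UTC: 08:30-09:00, 11:00-11:45, 12:15-15:45, 16:15-16:45 (add 5h to convert from UTC-5).
Keanu in UTC: 07:45-08:45, 11:15-12:00, 14:30-15:00 (subtract 7h to convert from UTC+7).
Ana in UTC: 07:15-08:00, 08:30-09:30, 13:30-16:45 (add 5h to convert from UTC-5).
Yuki in UTC: 09:00-12:15, 13:00-14:15, 15:30-16:15 (subtract 7h to convert from UTC+7).
Carol ∩ Kavya: 08:30-09:00, 12:15-15:15.
Carol ∩ Kavya ∩ Keanu: 08:30-08:45, 14:30-15:00.
Carol ∩ Kavya ∩ Keanu ∩ Ana: 08:30-08:45, 14:30-15:00.
Carol ∩ Kavya ∩ Keanu ∩ Ana ∩ Yuki: ∅.
There is no time when everyone is free.
No common window is at least 60 minutes long.

none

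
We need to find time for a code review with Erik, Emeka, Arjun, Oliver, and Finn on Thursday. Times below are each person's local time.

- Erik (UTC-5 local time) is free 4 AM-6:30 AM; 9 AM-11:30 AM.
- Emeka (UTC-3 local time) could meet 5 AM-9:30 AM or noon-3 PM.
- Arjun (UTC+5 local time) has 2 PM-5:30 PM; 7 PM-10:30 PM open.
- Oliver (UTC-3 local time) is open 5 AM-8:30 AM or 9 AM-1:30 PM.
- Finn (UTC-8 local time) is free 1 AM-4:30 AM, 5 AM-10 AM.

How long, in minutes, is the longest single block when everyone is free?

150

Erik in UTC: 09:00-11:30, 14:00-16:30 (add 5h to convert from UTC-5).
Emeka in UTC: 08:00-12:30, 15:00-18:00 (add 3h to convert from UTC-3).
Arjun in UTC: 09:00-12:30, 14:00-17:30 (subtract 5h to convert from UTC+5).
Oliver in UTC: 08:00-11:30, 12:00-16:30 (add 3h to convert from UTC-3).
Finn in UTC: 09:00-12:30, 13:00-18:00 (add 8h to convert from UTC-8).
Erik ∩ Emeka: 09:00-11:30, 15:00-16:30.
Erik ∩ Emeka ∩ Arjun: 09:00-11:30, 15:00-16:30.
Erik ∩ Emeka ∩ Arjun ∩ Oliver: 09:00-11:30, 15:00-16:30.
Erik ∩ Emeka ∩ Arjun ∩ Oliver ∩ Finn: 09:00-11:30, 15:00-16:30.
So the common availability across everyone is 09:00-11:30, 15:00-16:30.
The longest is 09:00-11:30 at 150 minutes.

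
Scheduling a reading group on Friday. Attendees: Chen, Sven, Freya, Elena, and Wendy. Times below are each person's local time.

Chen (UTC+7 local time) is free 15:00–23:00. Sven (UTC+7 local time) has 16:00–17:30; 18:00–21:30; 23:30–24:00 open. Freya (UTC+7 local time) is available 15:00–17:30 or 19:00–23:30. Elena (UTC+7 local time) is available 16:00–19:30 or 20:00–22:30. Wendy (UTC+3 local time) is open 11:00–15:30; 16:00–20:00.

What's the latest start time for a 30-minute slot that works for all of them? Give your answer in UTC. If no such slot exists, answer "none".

Chen in UTC: 08:00-16:00 (subtract 7h to convert from UTC+7).
Sven in UTC: 09:00-10:30, 11:00-14:30, 16:30-17:00 (subtract 7h to convert from UTC+7).
Freya in UTC: 08:00-10:30, 12:00-16:30 (subtract 7h to convert from UTC+7).
Elena in UTC: 09:00-12:30, 13:00-15:30 (subtract 7h to convert from UTC+7).
Wendy in UTC: 08:00-12:30, 13:00-17:00 (subtract 3h to convert from UTC+3).
Chen ∩ Sven: 09:00-10:30, 11:00-14:30.
Chen ∩ Sven ∩ Freya: 09:00-10:30, 12:00-14:30.
Chen ∩ Sven ∩ Freya ∩ Elena: 09:00-10:30, 12:00-12:30, 13:00-14:30.
Chen ∩ Sven ∩ Freya ∩ Elena ∩ Wendy: 09:00-10:30, 12:00-12:30, 13:00-14:30.
Those are the intersection windows.
The last common window of at least 30 minutes is 13:00-14:30; a 30-minute meeting can start as late as 14:00 and still end by 14:30.

14:00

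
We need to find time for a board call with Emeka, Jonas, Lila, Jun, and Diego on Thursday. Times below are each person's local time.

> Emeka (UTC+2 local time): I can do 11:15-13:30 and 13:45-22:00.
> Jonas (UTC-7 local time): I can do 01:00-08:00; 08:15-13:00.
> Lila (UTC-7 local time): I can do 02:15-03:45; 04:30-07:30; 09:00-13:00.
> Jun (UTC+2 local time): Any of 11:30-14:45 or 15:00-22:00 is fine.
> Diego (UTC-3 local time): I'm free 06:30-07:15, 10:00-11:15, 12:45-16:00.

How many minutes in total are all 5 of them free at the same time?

Emeka in UTC: 09:15-11:30, 11:45-20:00 (subtract 2h to convert from UTC+2).
Jonas in UTC: 08:00-15:00, 15:15-20:00 (add 7h to convert from UTC-7).
Lila in UTC: 09:15-10:45, 11:30-14:30, 16:00-20:00 (add 7h to convert from UTC-7).
Jun in UTC: 09:30-12:45, 13:00-20:00 (subtract 2h to convert from UTC+2).
Diego in UTC: 09:30-10:15, 13:00-14:15, 15:45-19:00 (add 3h to convert from UTC-3).
Emeka ∩ Jonas: 09:15-11:30, 11:45-15:00, 15:15-20:00.
Emeka ∩ Jonas ∩ Lila: 09:15-10:45, 11:45-14:30, 16:00-20:00.
Emeka ∩ Jonas ∩ Lila ∩ Jun: 09:30-10:45, 11:45-12:45, 13:00-14:30, 16:00-20:00.
Emeka ∩ Jonas ∩ Lila ∩ Jun ∩ Diego: 09:30-10:15, 13:00-14:15, 16:00-19:00.
Summing the common windows: 45 + 75 + 180 = 300 minutes.

300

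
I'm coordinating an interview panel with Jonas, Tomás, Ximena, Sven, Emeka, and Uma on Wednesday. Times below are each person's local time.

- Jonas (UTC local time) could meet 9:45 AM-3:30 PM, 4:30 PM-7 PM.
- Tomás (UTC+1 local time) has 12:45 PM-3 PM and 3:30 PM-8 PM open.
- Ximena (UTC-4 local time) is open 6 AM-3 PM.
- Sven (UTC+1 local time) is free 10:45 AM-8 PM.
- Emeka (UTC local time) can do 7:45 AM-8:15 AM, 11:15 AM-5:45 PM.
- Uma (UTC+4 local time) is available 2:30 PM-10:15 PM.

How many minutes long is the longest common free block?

135

Jonas in UTC: 09:45-15:30, 16:30-19:00.
Tomás in UTC: 11:45-14:00, 14:30-19:00 (subtract 1h to convert from UTC+1).
Ximena in UTC: 10:00-19:00 (add 4h to convert from UTC-4).
Sven in UTC: 09:45-19:00 (subtract 1h to convert from UTC+1).
Emeka in UTC: 07:45-08:15, 11:15-17:45.
Uma in UTC: 10:30-18:15 (subtract 4h to convert from UTC+4).
Jonas ∩ Tomás: 11:45-14:00, 14:30-15:30, 16:30-19:00.
Jonas ∩ Tomás ∩ Ximena: 11:45-14:00, 14:30-15:30, 16:30-19:00.
Jonas ∩ Tomás ∩ Ximena ∩ Sven: 11:45-14:00, 14:30-15:30, 16:30-19:00.
Jonas ∩ Tomás ∩ Ximena ∩ Sven ∩ Emeka: 11:45-14:00, 14:30-15:30, 16:30-17:45.
Jonas ∩ Tomás ∩ Ximena ∩ Sven ∩ Emeka ∩ Uma: 11:45-14:00, 14:30-15:30, 16:30-17:45.
The longest is 11:45-14:00 at 135 minutes.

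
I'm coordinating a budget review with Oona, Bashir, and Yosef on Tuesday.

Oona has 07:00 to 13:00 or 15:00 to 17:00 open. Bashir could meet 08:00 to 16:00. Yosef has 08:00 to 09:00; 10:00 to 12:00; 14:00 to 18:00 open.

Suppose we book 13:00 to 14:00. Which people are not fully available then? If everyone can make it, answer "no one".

Oona, Yosef

Oona: not fully free for 13:00-14:00. Bashir: free for 13:00-14:00. Yosef: not fully free for 13:00-14:00.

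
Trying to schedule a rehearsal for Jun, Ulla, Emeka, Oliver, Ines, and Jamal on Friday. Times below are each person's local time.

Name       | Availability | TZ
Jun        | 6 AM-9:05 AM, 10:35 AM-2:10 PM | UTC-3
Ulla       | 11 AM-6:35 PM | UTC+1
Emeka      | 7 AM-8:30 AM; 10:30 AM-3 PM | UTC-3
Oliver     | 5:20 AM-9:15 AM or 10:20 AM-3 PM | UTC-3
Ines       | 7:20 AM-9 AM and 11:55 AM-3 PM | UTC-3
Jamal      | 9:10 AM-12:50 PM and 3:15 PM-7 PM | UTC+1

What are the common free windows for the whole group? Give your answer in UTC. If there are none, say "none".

10:20-11:30, 14:55-17:10

Jun in UTC: 09:00-12:05, 13:35-17:10 (add 3h to convert from UTC-3).
Ulla in UTC: 10:00-17:35 (subtract 1h to convert from UTC+1).
Emeka in UTC: 10:00-11:30, 13:30-18:00 (add 3h to convert from UTC-3).
Oliver in UTC: 08:20-12:15, 13:20-18:00 (add 3h to convert from UTC-3).
Ines in UTC: 10:20-12:00, 14:55-18:00 (add 3h to convert from UTC-3).
Jamal in UTC: 08:10-11:50, 14:15-18:00 (subtract 1h to convert from UTC+1).
Jun ∩ Ulla: 10:00-12:05, 13:35-17:10.
Jun ∩ Ulla ∩ Emeka: 10:00-11:30, 13:35-17:10.
Jun ∩ Ulla ∩ Emeka ∩ Oliver: 10:00-11:30, 13:35-17:10.
Jun ∩ Ulla ∩ Emeka ∩ Oliver ∩ Ines: 10:20-11:30, 14:55-17:10.
Jun ∩ Ulla ∩ Emeka ∩ Oliver ∩ Ines ∩ Jamal: 10:20-11:30, 14:55-17:10.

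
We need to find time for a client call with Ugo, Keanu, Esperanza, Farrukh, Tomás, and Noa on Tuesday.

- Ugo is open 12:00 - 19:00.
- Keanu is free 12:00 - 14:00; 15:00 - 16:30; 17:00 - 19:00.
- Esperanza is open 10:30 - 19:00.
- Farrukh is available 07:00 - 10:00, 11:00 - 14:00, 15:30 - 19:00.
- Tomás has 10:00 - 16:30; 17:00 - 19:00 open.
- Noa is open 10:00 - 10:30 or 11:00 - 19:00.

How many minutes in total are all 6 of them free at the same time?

300

Ugo ∩ Keanu: 12:00-14:00, 15:00-16:30, 17:00-19:00.
Ugo ∩ Keanu ∩ Esperanza: 12:00-14:00, 15:00-16:30, 17:00-19:00.
Ugo ∩ Keanu ∩ Esperanza ∩ Farrukh: 12:00-14:00, 15:30-16:30, 17:00-19:00.
Ugo ∩ Keanu ∩ Esperanza ∩ Farrukh ∩ Tomás: 12:00-14:00, 15:30-16:30, 17:00-19:00.
Ugo ∩ Keanu ∩ Esperanza ∩ Farrukh ∩ Tomás ∩ Noa: 12:00-14:00, 15:30-16:30, 17:00-19:00.
So the common availability across everyone is 12:00-14:00, 15:30-16:30, 17:00-19:00.
Summing the common windows: 120 + 60 + 120 = 300 minutes.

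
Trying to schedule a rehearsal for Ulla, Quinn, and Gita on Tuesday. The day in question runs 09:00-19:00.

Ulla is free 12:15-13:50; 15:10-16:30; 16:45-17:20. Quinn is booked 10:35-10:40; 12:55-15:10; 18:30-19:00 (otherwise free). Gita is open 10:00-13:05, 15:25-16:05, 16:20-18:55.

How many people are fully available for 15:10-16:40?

Ulla free: 12:15-13:50, 15:10-16:30, 16:45-17:20.
Quinn free: 09:00-10:35, 10:40-12:55, 15:10-18:30 (invert busy blocks within the working day).
Gita free: 10:00-13:05, 15:25-16:05, 16:20-18:55.
Quinn can make the full 15:10-16:40 slot — that's 1.

1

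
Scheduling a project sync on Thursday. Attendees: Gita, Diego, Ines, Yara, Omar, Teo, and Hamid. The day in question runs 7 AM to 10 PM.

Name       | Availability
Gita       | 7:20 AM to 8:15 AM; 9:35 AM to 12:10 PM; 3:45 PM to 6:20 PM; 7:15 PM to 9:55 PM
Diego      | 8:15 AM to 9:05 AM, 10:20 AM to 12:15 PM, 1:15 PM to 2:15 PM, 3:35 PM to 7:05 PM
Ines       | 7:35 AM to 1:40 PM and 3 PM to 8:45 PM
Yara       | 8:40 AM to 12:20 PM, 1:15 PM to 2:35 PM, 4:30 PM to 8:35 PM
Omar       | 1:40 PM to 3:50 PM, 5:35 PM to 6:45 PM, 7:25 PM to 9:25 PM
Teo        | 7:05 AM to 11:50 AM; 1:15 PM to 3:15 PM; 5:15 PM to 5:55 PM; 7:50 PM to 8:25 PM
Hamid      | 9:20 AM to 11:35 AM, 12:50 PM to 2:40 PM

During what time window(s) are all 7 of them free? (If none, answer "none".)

Gita ∩ Diego: 10:20-12:10, 15:45-18:20.
Gita ∩ Diego ∩ Ines: 10:20-12:10, 15:45-18:20.
Gita ∩ Diego ∩ Ines ∩ Yara: 10:20-12:10, 16:30-18:20.
Gita ∩ Diego ∩ Ines ∩ Yara ∩ Omar: 17:35-18:20.
Gita ∩ Diego ∩ Ines ∩ Yara ∩ Omar ∩ Teo: 17:35-17:55.
Gita ∩ Diego ∩ Ines ∩ Yara ∩ Omar ∩ Teo ∩ Hamid: ∅.
There is no time when everyone is free.

none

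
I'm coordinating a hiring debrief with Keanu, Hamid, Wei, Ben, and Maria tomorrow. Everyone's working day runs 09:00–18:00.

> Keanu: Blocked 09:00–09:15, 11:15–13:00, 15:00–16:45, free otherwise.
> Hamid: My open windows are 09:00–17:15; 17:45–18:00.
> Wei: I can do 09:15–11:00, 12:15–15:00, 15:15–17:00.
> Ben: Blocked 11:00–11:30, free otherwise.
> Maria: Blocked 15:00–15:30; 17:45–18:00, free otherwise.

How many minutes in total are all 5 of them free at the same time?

Keanu free: 09:15-11:15, 13:00-15:00, 16:45-18:00 (invert busy blocks within the working day).
Hamid free: 09:00-17:15, 17:45-18:00.
Wei free: 09:15-11:00, 12:15-15:00, 15:15-17:00.
Ben free: 09:00-11:00, 11:30-18:00 (invert busy blocks within the working day).
Maria free: 09:00-15:00, 15:30-17:45 (invert busy blocks within the working day).
Keanu ∩ Hamid: 09:15-11:15, 13:00-15:00, 16:45-17:15, 17:45-18:00.
Keanu ∩ Hamid ∩ Wei: 09:15-11:00, 13:00-15:00, 16:45-17:00.
Keanu ∩ Hamid ∩ Wei ∩ Ben: 09:15-11:00, 13:00-15:00, 16:45-17:00.
Keanu ∩ Hamid ∩ Wei ∩ Ben ∩ Maria: 09:15-11:00, 13:00-15:00, 16:45-17:00.
Those are the intersection windows.
Summing the common windows: 105 + 120 + 15 = 240 minutes.

240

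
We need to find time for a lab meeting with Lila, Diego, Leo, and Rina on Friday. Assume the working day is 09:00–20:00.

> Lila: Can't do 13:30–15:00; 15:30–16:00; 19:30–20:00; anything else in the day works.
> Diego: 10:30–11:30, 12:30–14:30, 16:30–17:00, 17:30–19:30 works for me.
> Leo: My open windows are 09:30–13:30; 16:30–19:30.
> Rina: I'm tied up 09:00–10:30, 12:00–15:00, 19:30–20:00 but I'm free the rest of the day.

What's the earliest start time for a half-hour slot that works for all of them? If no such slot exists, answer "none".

Lila free: 09:00-13:30, 15:00-15:30, 16:00-19:30 (invert busy blocks within the working day).
Diego free: 10:30-11:30, 12:30-14:30, 16:30-17:00, 17:30-19:30.
Leo free: 09:30-13:30, 16:30-19:30.
Rina free: 10:30-12:00, 15:00-19:30 (invert busy blocks within the working day).
Lila ∩ Diego: 10:30-11:30, 12:30-13:30, 16:30-17:00, 17:30-19:30.
Lila ∩ Diego ∩ Leo: 10:30-11:30, 12:30-13:30, 16:30-17:00, 17:30-19:30.
Lila ∩ Diego ∩ Leo ∩ Rina: 10:30-11:30, 16:30-17:00, 17:30-19:30.
The first common window of at least 30 minutes is 10:30-11:30, so the earliest start is 10:30.

10:30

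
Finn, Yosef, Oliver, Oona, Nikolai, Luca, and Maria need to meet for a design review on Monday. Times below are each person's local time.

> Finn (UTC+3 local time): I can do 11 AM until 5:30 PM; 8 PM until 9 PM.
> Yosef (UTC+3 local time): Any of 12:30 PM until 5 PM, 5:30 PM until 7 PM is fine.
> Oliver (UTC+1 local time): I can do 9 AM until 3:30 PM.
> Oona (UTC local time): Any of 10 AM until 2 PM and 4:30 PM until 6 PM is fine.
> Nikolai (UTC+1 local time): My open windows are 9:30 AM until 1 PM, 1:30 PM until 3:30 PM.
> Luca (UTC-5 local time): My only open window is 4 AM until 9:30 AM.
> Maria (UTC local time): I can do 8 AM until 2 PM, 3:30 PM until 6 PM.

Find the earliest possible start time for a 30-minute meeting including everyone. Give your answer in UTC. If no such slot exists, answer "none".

10:00

Finn in UTC: 08:00-14:30, 17:00-18:00 (subtract 3h to convert from UTC+3).
Yosef in UTC: 09:30-14:00, 14:30-16:00 (subtract 3h to convert from UTC+3).
Oliver in UTC: 08:00-14:30 (subtract 1h to convert from UTC+1).
Oona in UTC: 10:00-14:00, 16:30-18:00.
Nikolai in UTC: 08:30-12:00, 12:30-14:30 (subtract 1h to convert from UTC+1).
Luca in UTC: 09:00-14:30 (add 5h to convert from UTC-5).
Maria in UTC: 08:00-14:00, 15:30-18:00.
Finn ∩ Yosef: 09:30-14:00.
Finn ∩ Yosef ∩ Oliver: 09:30-14:00.
Finn ∩ Yosef ∩ Oliver ∩ Oona: 10:00-14:00.
Finn ∩ Yosef ∩ Oliver ∩ Oona ∩ Nikolai: 10:00-12:00, 12:30-14:00.
Finn ∩ Yosef ∩ Oliver ∩ Oona ∩ Nikolai ∩ Luca: 10:00-12:00, 12:30-14:00.
Finn ∩ Yosef ∩ Oliver ∩ Oona ∩ Nikolai ∩ Luca ∩ Maria: 10:00-12:00, 12:30-14:00.
The first common window of at least 30 minutes is 10:00-12:00, so the earliest start is 10:00.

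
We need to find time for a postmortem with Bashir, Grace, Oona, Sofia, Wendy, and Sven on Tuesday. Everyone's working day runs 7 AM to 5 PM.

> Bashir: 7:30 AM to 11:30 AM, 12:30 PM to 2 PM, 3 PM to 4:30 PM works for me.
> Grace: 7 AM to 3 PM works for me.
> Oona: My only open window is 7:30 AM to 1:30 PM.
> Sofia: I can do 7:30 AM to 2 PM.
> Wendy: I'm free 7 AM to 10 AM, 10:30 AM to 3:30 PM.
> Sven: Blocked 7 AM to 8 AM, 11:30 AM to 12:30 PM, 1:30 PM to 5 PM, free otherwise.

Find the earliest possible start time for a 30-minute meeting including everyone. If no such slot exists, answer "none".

Bashir free: 07:30-11:30, 12:30-14:00, 15:00-16:30.
Grace free: 07:00-15:00.
Oona free: 07:30-13:30.
Sofia free: 07:30-14:00.
Wendy free: 07:00-10:00, 10:30-15:30.
Sven free: 08:00-11:30, 12:30-13:30 (invert busy blocks within the working day).
Bashir ∩ Grace: 07:30-11:30, 12:30-14:00.
Bashir ∩ Grace ∩ Oona: 07:30-11:30, 12:30-13:30.
Bashir ∩ Grace ∩ Oona ∩ Sofia: 07:30-11:30, 12:30-13:30.
Bashir ∩ Grace ∩ Oona ∩ Sofia ∩ Wendy: 07:30-10:00, 10:30-11:30, 12:30-13:30.
Bashir ∩ Grace ∩ Oona ∩ Sofia ∩ Wendy ∩ Sven: 08:00-10:00, 10:30-11:30, 12:30-13:30.
Those are the intersection windows.
The first common window of at least 30 minutes is 08:00-10:00, so the earliest start is 08:00.

08:00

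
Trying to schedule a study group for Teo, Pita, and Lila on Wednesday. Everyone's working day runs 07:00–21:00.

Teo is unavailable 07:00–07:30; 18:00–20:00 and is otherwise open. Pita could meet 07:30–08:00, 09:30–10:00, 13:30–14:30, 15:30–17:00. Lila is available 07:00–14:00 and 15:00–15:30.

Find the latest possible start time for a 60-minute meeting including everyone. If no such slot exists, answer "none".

none

Teo free: 07:30-18:00, 20:00-21:00 (invert busy blocks within the working day).
Pita free: 07:30-08:00, 09:30-10:00, 13:30-14:30, 15:30-17:00.
Lila free: 07:00-14:00, 15:00-15:30.
Teo ∩ Pita: 07:30-08:00, 09:30-10:00, 13:30-14:30, 15:30-17:00.
Teo ∩ Pita ∩ Lila: 07:30-08:00, 09:30-10:00, 13:30-14:00.
Those are the intersection windows.
No common window is at least 60 minutes long.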